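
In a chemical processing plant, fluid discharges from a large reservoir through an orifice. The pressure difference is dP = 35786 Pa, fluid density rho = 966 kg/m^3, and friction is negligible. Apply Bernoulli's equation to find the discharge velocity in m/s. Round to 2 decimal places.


v = sqrt(2*dP/rho)
v = sqrt(2*35786/966)
v = sqrt(74.091097)
v = 8.61 m/s


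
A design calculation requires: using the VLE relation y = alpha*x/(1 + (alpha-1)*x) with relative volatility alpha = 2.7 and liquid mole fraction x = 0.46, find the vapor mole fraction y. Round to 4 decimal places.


y = alpha*x / (1 + (alpha-1)*x)
y = 2.7*0.46 / (1 + (2.7-1)*0.46)
y = 1.242 / (1 + 0.782)
y = 1.242 / 1.782
y = 0.6970


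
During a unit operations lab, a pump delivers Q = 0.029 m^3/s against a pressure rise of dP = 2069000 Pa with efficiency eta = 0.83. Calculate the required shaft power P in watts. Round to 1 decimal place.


P = Q * dP / eta
P = 0.029 * 2069000 / 0.83
P = 60001.0 / 0.83
P = 72290.4 W


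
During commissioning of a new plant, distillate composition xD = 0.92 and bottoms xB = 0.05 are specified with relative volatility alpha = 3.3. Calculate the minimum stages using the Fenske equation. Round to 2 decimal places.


N_min = ln((xD*(1-xB))/(xB*(1-xD))) / ln(alpha)
Numerator inside ln: 0.874 / 0.004 = 218.5
ln(218.5) = 5.386786
ln(alpha) = ln(3.3) = 1.193922
N_min = 5.386786 / 1.193922 = 4.51


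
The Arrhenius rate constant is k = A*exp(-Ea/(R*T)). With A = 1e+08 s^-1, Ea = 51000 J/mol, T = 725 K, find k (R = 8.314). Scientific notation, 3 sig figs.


k = A * exp(-Ea/(R*T))
k = 1e+08 * exp(-51000 / (8.314 * 725))
k = 1e+08 * exp(-8.461009)
k = 2.12e+04


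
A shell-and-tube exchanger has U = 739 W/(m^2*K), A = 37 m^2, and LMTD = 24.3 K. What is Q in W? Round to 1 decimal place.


Q = U * A * LMTD
Q = 739 * 37 * 24.3
Q = 664434.9 W


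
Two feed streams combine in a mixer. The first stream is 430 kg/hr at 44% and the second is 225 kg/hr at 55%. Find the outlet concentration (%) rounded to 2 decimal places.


Mass balance on solute: F1*x1 + F2*x2 = F3*x3
F3 = F1 + F2 = 430 + 225 = 655 kg/hr
x3 = (F1*x1 + F2*x2)/F3
x3 = (430*0.44 + 225*0.55) / 655
x3 = 47.78%


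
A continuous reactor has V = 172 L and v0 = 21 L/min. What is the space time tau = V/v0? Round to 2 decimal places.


tau = V / v0
tau = 172 / 21
tau = 8.19 min


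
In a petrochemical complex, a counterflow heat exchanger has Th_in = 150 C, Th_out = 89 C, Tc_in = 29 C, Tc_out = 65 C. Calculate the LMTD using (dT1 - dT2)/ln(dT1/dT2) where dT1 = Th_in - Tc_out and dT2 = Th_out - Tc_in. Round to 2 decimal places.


dT1 = Th_in - Tc_out = 150 - 65 = 85
dT2 = Th_out - Tc_in = 89 - 29 = 60
LMTD = (dT1 - dT2) / ln(dT1/dT2)
LMTD = (85 - 60) / ln(85/60)
LMTD = 71.78 K


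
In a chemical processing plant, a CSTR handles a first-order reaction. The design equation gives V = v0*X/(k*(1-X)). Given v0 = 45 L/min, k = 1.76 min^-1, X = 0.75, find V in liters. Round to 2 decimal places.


V = v0 * X / (k * (1 - X))
V = 45 * 0.75 / (1.76 * (1 - 0.75))
V = 33.75 / (1.76 * 0.25)
V = 33.75 / 0.44
V = 76.70 L


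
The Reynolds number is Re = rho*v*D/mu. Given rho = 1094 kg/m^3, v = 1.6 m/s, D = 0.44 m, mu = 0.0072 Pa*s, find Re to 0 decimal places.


Re = rho * v * D / mu
Re = 1094 * 1.6 * 0.44 / 0.0072
Re = 770.176 / 0.0072
Re = 106969


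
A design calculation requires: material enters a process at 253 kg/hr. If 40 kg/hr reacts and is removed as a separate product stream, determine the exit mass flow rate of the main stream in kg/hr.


Steady-state mass balance on the main outlet: F_out = F_in - F_removed
F_out = 253 - 40
F_out = 213 kg/hr


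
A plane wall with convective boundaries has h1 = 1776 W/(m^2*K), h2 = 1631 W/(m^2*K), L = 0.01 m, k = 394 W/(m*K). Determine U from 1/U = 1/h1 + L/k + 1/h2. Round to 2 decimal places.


1/U = 1/h1 + L/k + 1/h2
1/U = 1/1776 + 0.01/394 + 1/1631
1/U = 0.0005630631 + 2.53807e-05 + 0.0006131208
1/U = 0.0012015646
U = 832.25 W/(m^2*K)


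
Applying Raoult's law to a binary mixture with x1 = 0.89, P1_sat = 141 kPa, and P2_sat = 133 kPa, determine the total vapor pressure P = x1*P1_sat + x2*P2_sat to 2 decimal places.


P = x1*P1_sat + x2*P2_sat
x2 = 1 - x1 = 1 - 0.89 = 0.11
P = 0.89*141 + 0.11*133
P = 125.49 + 14.63
P = 140.12 kPa


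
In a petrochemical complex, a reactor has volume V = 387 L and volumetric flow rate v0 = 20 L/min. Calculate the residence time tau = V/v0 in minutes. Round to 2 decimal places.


tau = V / v0
tau = 387 / 20
tau = 19.35 min


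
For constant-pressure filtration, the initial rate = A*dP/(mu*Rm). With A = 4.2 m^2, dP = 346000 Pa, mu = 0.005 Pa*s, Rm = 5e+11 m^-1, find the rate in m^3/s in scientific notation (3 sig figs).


rate = A * dP / (mu * Rm)
rate = 4.2 * 346000 / (0.005 * 5e+11)
rate = 1453200.0 / 2.500e+09
rate = 5.81e-04 m^3/s


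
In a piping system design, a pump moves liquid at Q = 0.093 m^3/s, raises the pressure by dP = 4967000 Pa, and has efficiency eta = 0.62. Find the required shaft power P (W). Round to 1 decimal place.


P = Q * dP / eta
P = 0.093 * 4967000 / 0.62
P = 461931.0 / 0.62
P = 745050.0 W


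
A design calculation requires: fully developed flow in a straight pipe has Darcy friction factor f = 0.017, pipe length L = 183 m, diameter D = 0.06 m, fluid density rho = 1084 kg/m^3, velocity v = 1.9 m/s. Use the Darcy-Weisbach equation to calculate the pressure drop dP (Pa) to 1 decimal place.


dP = f * (L/D) * (rho*v^2/2)
dP = 0.017 * (183/0.06) * (1084*1.9^2/2)
L/D = 3050.0
rho*v^2/2 = 1084*3.61/2 = 1956.62
dP = 0.017 * 3050.0 * 1956.62
dP = 101450.7 Pa


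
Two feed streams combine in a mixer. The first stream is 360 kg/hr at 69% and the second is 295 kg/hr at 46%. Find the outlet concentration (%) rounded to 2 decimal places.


Mass balance on solute: F1*x1 + F2*x2 = F3*x3
F3 = F1 + F2 = 360 + 295 = 655 kg/hr
x3 = (F1*x1 + F2*x2)/F3
x3 = (360*0.69 + 295*0.46) / 655
x3 = 58.64%


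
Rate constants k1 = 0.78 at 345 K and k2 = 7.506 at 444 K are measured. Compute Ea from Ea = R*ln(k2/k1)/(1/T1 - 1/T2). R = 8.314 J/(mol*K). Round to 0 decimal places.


Ea = R * ln(k2/k1) / (1/T1 - 1/T2)
ln(k2/k1) = ln(7.506/0.78) = 2.2641641
1/T1 - 1/T2 = 1/345 - 1/444 = 0.000646298472
Ea = 8.314 * 2.2641641 / 0.000646298472
Ea = 29126 J/mol


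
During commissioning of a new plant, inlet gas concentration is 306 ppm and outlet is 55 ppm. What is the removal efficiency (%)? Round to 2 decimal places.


Efficiency = (G_in - G_out) / G_in * 100%
Efficiency = (306 - 55) / 306 * 100
Efficiency = 251 / 306 * 100
Efficiency = 82.03%


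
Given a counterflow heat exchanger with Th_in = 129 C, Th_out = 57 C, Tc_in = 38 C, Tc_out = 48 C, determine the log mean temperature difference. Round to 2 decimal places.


dT1 = Th_in - Tc_out = 129 - 48 = 81
dT2 = Th_out - Tc_in = 57 - 38 = 19
LMTD = (dT1 - dT2) / ln(dT1/dT2)
LMTD = (81 - 19) / ln(81/19)
LMTD = 42.76 K


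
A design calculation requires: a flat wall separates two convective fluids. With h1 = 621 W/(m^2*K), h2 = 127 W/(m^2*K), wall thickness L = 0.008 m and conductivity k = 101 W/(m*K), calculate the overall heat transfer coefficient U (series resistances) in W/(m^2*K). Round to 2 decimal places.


1/U = 1/h1 + L/k + 1/h2
1/U = 1/621 + 0.008/101 + 1/127
1/U = 0.001610306 + 7.92079e-05 + 0.0078740157
1/U = 0.0095635296
U = 104.56 W/(m^2*K)


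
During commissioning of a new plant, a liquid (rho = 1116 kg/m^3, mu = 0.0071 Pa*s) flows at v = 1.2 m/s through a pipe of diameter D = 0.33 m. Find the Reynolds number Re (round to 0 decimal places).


Re = rho * v * D / mu
Re = 1116 * 1.2 * 0.33 / 0.0071
Re = 441.936 / 0.0071
Re = 62245


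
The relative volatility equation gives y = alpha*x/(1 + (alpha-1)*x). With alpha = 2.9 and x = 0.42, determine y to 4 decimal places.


y = alpha*x / (1 + (alpha-1)*x)
y = 2.9*0.42 / (1 + (2.9-1)*0.42)
y = 1.218 / (1 + 0.798)
y = 1.218 / 1.798
y = 0.6774


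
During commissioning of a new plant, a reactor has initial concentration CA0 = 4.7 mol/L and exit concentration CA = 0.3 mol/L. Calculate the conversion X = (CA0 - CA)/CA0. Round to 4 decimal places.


X = (CA0 - CA) / CA0
X = (4.7 - 0.3) / 4.7
X = 4.4 / 4.7
X = 0.9362


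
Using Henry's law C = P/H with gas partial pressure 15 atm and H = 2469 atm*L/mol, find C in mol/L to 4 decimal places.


C = P / H
C = 15 / 2469
C = 0.0061 mol/L


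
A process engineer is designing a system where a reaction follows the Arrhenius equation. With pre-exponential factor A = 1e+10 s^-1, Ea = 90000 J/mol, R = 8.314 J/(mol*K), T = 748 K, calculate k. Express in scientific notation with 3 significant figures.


k = A * exp(-Ea/(R*T))
k = 1e+10 * exp(-90000 / (8.314 * 748))
k = 1e+10 * exp(-14.472078)
k = 5.19e+03


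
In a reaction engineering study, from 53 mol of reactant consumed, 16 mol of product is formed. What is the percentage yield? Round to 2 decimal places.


Yield = (moles product / moles consumed) * 100%
Yield = (16 / 53) * 100
Yield = 0.3019 * 100
Yield = 30.19%


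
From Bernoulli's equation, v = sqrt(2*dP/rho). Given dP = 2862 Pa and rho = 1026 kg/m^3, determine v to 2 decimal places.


v = sqrt(2*dP/rho)
v = sqrt(2*2862/1026)
v = sqrt(5.578947)
v = 2.36 m/s


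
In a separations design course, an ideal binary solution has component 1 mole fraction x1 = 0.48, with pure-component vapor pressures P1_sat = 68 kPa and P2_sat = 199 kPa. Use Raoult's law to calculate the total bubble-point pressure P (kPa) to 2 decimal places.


P = x1*P1_sat + x2*P2_sat
x2 = 1 - x1 = 1 - 0.48 = 0.52
P = 0.48*68 + 0.52*199
P = 32.64 + 103.48
P = 136.12 kPa


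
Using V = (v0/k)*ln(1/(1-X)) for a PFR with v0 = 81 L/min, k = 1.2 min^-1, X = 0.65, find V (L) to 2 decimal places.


V = (v0/k) * ln(1/(1-X))
V = (81/1.2) * ln(1/(1-0.65))
V = 67.5 * ln(2.857143)
V = 67.5 * 1.049822
V = 70.86 L


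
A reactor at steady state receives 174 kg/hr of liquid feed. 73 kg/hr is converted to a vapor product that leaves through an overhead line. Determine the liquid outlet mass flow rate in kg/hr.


Steady-state mass balance on the main outlet: F_out = F_in - F_removed
F_out = 174 - 73
F_out = 101 kg/hr


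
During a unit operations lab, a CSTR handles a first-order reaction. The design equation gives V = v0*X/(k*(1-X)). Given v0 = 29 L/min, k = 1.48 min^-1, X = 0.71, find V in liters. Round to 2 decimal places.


V = v0 * X / (k * (1 - X))
V = 29 * 0.71 / (1.48 * (1 - 0.71))
V = 20.59 / (1.48 * 0.29)
V = 20.59 / 0.4292
V = 47.97 L


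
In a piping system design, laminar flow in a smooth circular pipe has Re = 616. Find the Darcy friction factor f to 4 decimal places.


f = 64 / Re
f = 64 / 616
f = 0.1039


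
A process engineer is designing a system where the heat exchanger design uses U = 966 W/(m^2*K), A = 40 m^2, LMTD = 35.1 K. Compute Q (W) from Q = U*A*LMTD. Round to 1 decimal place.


Q = U * A * LMTD
Q = 966 * 40 * 35.1
Q = 1356264.0 W


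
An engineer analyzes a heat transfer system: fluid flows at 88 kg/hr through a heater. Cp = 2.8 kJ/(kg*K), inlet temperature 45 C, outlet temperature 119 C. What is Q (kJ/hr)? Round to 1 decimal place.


Q = m_dot * Cp * (T2 - T1)
Q = 88 * 2.8 * (119 - 45)
Q = 88 * 2.8 * 74
Q = 18233.6 kJ/hr


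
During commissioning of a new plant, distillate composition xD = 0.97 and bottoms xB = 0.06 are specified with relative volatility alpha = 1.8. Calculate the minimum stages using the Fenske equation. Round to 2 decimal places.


N_min = ln((xD*(1-xB))/(xB*(1-xD))) / ln(alpha)
Numerator inside ln: 0.9118 / 0.0018 = 506.555556
ln(506.555556) = 6.227634
ln(alpha) = ln(1.8) = 0.587787
N_min = 6.227634 / 0.587787 = 10.60


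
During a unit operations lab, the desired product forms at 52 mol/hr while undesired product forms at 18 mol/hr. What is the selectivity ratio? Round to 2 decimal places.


S = desired product rate / undesired product rate
S = 52 / 18
S = 2.89


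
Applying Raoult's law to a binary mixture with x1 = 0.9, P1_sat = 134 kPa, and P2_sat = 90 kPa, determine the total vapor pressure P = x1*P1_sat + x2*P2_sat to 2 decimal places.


P = x1*P1_sat + x2*P2_sat
x2 = 1 - x1 = 1 - 0.9 = 0.1
P = 0.9*134 + 0.1*90
P = 120.6 + 9.0
P = 129.60 kPa


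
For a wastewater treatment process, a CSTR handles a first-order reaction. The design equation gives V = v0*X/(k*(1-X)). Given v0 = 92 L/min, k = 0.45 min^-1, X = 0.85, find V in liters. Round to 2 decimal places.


V = v0 * X / (k * (1 - X))
V = 92 * 0.85 / (0.45 * (1 - 0.85))
V = 78.2 / (0.45 * 0.15)
V = 78.2 / 0.0675
V = 1158.52 L


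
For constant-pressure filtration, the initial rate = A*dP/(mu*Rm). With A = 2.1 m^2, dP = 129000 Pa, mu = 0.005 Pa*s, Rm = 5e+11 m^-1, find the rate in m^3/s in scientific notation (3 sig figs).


rate = A * dP / (mu * Rm)
rate = 2.1 * 129000 / (0.005 * 5e+11)
rate = 270900.0 / 2.500e+09
rate = 1.08e-04 m^3/s


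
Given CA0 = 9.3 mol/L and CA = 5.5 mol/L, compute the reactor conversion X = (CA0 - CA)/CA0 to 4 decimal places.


X = (CA0 - CA) / CA0
X = (9.3 - 5.5) / 9.3
X = 3.8 / 9.3
X = 0.4086


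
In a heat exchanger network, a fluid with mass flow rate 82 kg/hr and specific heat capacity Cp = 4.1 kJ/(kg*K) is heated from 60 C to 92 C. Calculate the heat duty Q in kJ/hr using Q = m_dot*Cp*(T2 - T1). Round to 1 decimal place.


Q = m_dot * Cp * (T2 - T1)
Q = 82 * 4.1 * (92 - 60)
Q = 82 * 4.1 * 32
Q = 10758.4 kJ/hr


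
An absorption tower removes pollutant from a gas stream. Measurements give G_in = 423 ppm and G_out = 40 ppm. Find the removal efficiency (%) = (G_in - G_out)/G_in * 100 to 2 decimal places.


Efficiency = (G_in - G_out) / G_in * 100%
Efficiency = (423 - 40) / 423 * 100
Efficiency = 383 / 423 * 100
Efficiency = 90.54%


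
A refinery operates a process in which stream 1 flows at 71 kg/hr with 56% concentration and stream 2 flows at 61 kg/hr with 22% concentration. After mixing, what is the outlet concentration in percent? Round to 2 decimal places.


Mass balance on solute: F1*x1 + F2*x2 = F3*x3
F3 = F1 + F2 = 71 + 61 = 132 kg/hr
x3 = (F1*x1 + F2*x2)/F3
x3 = (71*0.56 + 61*0.22) / 132
x3 = 40.29%


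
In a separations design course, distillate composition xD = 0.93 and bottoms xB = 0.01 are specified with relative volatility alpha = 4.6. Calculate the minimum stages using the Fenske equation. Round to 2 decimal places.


N_min = ln((xD*(1-xB))/(xB*(1-xD))) / ln(alpha)
Numerator inside ln: 0.9207 / 0.0007 = 1315.285714
ln(1315.285714) = 7.181809
ln(alpha) = ln(4.6) = 1.526056
N_min = 7.181809 / 1.526056 = 4.71


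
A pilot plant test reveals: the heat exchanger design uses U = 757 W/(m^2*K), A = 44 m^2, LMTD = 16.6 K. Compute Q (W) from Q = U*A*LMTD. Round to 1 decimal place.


Q = U * A * LMTD
Q = 757 * 44 * 16.6
Q = 552912.8 W


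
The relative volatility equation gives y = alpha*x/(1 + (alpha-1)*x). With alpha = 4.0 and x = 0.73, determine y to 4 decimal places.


y = alpha*x / (1 + (alpha-1)*x)
y = 4.0*0.73 / (1 + (4.0-1)*0.73)
y = 2.92 / (1 + 2.19)
y = 2.92 / 3.19
y = 0.9154


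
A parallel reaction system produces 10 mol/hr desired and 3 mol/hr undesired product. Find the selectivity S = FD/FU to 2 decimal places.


S = desired product rate / undesired product rate
S = 10 / 3
S = 3.33


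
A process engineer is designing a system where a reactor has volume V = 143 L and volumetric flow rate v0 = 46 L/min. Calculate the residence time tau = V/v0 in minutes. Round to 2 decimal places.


tau = V / v0
tau = 143 / 46
tau = 3.11 min


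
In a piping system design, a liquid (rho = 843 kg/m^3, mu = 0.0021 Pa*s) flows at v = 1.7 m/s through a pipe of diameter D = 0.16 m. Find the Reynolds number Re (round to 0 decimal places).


Re = rho * v * D / mu
Re = 843 * 1.7 * 0.16 / 0.0021
Re = 229.296 / 0.0021
Re = 109189


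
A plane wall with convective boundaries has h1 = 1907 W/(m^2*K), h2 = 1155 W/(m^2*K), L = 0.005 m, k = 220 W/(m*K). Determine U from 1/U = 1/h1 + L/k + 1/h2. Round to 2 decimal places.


1/U = 1/h1 + L/k + 1/h2
1/U = 1/1907 + 0.005/220 + 1/1155
1/U = 0.0005243838 + 2.27273e-05 + 0.0008658009
1/U = 0.001412912
U = 707.76 W/(m^2*K)


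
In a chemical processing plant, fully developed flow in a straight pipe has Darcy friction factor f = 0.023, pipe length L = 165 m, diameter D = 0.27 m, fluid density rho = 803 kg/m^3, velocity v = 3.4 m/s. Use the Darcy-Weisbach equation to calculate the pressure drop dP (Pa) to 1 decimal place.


dP = f * (L/D) * (rho*v^2/2)
dP = 0.023 * (165/0.27) * (803*3.4^2/2)
L/D = 611.11111111
rho*v^2/2 = 803*11.56/2 = 4641.34
dP = 0.023 * 611.11111111 * 4641.34
dP = 65236.6 Pa


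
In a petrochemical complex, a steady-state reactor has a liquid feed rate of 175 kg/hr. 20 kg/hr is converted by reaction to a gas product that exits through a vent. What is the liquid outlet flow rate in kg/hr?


Steady-state mass balance on the main outlet: F_out = F_in - F_removed
F_out = 175 - 20
F_out = 155 kg/hr


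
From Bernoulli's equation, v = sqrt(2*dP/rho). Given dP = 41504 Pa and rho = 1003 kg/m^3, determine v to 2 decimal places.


v = sqrt(2*dP/rho)
v = sqrt(2*41504/1003)
v = sqrt(82.759721)
v = 9.10 m/s


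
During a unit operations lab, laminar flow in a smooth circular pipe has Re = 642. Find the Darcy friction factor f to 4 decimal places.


f = 64 / Re
f = 64 / 642
f = 0.0997


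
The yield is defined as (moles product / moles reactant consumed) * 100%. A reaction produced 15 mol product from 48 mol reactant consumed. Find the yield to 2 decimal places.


Yield = (moles product / moles consumed) * 100%
Yield = (15 / 48) * 100
Yield = 0.3125 * 100
Yield = 31.25%


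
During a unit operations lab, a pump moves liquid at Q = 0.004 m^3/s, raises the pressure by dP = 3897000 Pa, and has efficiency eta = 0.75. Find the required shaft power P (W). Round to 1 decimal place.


P = Q * dP / eta
P = 0.004 * 3897000 / 0.75
P = 15588.0 / 0.75
P = 20784.0 W


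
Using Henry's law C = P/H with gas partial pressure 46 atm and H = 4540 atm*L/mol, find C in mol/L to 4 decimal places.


C = P / H
C = 46 / 4540
C = 0.0101 mol/L


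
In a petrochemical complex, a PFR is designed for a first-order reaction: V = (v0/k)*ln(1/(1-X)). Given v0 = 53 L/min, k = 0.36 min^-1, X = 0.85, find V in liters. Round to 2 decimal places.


V = (v0/k) * ln(1/(1-X))
V = (53/0.36) * ln(1/(1-0.85))
V = 147.222222 * ln(6.666667)
V = 147.222222 * 1.89712
V = 279.30 L


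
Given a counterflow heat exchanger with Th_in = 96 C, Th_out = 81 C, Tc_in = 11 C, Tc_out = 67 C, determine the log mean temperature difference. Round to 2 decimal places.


dT1 = Th_in - Tc_out = 96 - 67 = 29
dT2 = Th_out - Tc_in = 81 - 11 = 70
LMTD = (dT1 - dT2) / ln(dT1/dT2)
LMTD = (29 - 70) / ln(29/70)
LMTD = 46.53 K


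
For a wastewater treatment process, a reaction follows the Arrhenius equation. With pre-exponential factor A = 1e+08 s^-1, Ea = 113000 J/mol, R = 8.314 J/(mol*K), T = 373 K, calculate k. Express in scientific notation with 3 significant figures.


k = A * exp(-Ea/(R*T))
k = 1e+08 * exp(-113000 / (8.314 * 373))
k = 1e+08 * exp(-36.438425)
k = 1.50e-08


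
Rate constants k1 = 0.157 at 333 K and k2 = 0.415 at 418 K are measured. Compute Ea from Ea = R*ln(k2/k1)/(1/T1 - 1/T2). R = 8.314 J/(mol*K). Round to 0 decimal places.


Ea = R * ln(k2/k1) / (1/T1 - 1/T2)
ln(k2/k1) = ln(0.415/0.157) = 0.9720327
1/T1 - 1/T2 = 1/333 - 1/418 = 0.000610658505
Ea = 8.314 * 0.9720327 / 0.000610658505
Ea = 13234 J/mol


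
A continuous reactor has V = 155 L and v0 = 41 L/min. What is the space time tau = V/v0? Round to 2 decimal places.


tau = V / v0
tau = 155 / 41
tau = 3.78 min


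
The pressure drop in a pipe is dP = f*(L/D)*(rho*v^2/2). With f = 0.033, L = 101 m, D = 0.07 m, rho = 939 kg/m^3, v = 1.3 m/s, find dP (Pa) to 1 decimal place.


dP = f * (L/D) * (rho*v^2/2)
dP = 0.033 * (101/0.07) * (939*1.3^2/2)
L/D = 1442.85714286
rho*v^2/2 = 939*1.69/2 = 793.455
dP = 0.033 * 1442.85714286 * 793.455
dP = 37779.8 Pa


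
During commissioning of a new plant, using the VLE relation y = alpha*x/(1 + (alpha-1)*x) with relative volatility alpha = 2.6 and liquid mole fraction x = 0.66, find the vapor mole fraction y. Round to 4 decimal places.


y = alpha*x / (1 + (alpha-1)*x)
y = 2.6*0.66 / (1 + (2.6-1)*0.66)
y = 1.716 / (1 + 1.056)
y = 1.716 / 2.056
y = 0.8346


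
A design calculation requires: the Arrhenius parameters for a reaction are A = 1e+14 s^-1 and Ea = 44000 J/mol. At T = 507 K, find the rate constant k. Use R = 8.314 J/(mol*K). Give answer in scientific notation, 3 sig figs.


k = A * exp(-Ea/(R*T))
k = 1e+14 * exp(-44000 / (8.314 * 507))
k = 1e+14 * exp(-10.438418)
k = 2.93e+09


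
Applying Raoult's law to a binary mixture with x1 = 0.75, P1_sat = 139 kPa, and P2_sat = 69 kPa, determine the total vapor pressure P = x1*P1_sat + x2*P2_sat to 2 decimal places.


P = x1*P1_sat + x2*P2_sat
x2 = 1 - x1 = 1 - 0.75 = 0.25
P = 0.75*139 + 0.25*69
P = 104.25 + 17.25
P = 121.50 kPa


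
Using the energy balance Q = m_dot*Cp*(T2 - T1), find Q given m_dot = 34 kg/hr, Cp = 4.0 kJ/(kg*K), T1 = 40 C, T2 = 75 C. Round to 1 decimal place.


Q = m_dot * Cp * (T2 - T1)
Q = 34 * 4.0 * (75 - 40)
Q = 34 * 4.0 * 35
Q = 4760.0 kJ/hr


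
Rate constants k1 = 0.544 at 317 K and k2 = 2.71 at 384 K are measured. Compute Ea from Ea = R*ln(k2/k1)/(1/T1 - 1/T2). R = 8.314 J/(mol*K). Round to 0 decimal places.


Ea = R * ln(k2/k1) / (1/T1 - 1/T2)
ln(k2/k1) = ln(2.71/0.544) = 1.6057547
1/T1 - 1/T2 = 1/317 - 1/384 = 0.000550407466
Ea = 8.314 * 1.6057547 / 0.000550407466
Ea = 24255 J/mol


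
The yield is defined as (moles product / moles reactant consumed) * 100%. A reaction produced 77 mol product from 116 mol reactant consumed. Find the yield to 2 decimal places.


Yield = (moles product / moles consumed) * 100%
Yield = (77 / 116) * 100
Yield = 0.6638 * 100
Yield = 66.38%


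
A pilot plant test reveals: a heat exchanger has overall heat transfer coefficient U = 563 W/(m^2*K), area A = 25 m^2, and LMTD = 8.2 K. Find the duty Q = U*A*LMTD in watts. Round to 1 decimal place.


Q = U * A * LMTD
Q = 563 * 25 * 8.2
Q = 115415.0 W


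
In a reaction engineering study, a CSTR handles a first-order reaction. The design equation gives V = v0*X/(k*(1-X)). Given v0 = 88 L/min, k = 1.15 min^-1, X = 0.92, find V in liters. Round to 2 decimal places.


V = v0 * X / (k * (1 - X))
V = 88 * 0.92 / (1.15 * (1 - 0.92))
V = 80.96 / (1.15 * 0.08)
V = 80.96 / 0.092
V = 880.00 L


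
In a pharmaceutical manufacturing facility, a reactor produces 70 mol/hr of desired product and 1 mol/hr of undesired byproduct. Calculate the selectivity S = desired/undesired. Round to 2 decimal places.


S = desired product rate / undesired product rate
S = 70 / 1
S = 70.00


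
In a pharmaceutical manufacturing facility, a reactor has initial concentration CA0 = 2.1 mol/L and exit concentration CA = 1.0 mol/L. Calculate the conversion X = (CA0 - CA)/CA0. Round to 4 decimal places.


X = (CA0 - CA) / CA0
X = (2.1 - 1.0) / 2.1
X = 1.1 / 2.1
X = 0.5238


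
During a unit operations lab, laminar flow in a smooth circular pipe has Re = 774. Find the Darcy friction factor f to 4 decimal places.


f = 64 / Re
f = 64 / 774
f = 0.0827


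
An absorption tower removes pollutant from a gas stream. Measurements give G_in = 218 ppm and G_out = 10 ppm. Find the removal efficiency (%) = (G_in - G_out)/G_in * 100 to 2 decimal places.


Efficiency = (G_in - G_out) / G_in * 100%
Efficiency = (218 - 10) / 218 * 100
Efficiency = 208 / 218 * 100
Efficiency = 95.41%


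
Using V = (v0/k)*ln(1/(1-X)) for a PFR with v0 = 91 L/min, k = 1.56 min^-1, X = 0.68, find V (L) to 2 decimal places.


V = (v0/k) * ln(1/(1-X))
V = (91/1.56) * ln(1/(1-0.68))
V = 58.333333 * ln(3.125)
V = 58.333333 * 1.139434
V = 66.47 L


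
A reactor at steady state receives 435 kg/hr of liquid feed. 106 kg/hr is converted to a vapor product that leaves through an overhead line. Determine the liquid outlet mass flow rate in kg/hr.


Steady-state mass balance on the main outlet: F_out = F_in - F_removed
F_out = 435 - 106
F_out = 329 kg/hr


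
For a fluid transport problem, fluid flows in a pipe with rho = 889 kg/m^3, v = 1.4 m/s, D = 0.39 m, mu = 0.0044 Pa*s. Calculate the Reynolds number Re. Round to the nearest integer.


Re = rho * v * D / mu
Re = 889 * 1.4 * 0.39 / 0.0044
Re = 485.394 / 0.0044
Re = 110317


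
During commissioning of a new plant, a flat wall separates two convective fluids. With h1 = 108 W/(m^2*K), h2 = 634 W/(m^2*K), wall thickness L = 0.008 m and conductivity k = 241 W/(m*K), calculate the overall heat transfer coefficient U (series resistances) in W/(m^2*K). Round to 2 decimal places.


1/U = 1/h1 + L/k + 1/h2
1/U = 1/108 + 0.008/241 + 1/634
1/U = 0.0092592593 + 3.3195e-05 + 0.0015772871
1/U = 0.0108697414
U = 92.00 W/(m^2*K)


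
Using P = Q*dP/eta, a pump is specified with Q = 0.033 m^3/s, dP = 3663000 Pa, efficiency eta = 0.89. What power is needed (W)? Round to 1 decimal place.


P = Q * dP / eta
P = 0.033 * 3663000 / 0.89
P = 120879.0 / 0.89
P = 135819.1 W


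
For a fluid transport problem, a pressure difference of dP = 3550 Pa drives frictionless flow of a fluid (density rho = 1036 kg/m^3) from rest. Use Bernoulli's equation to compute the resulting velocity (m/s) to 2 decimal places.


v = sqrt(2*dP/rho)
v = sqrt(2*3550/1036)
v = sqrt(6.853282)
v = 2.62 m/s


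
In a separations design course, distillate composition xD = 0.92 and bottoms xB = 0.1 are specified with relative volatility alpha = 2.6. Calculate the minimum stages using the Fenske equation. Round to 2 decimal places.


N_min = ln((xD*(1-xB))/(xB*(1-xD))) / ln(alpha)
Numerator inside ln: 0.828 / 0.008 = 103.5
ln(103.5) = 4.639572
ln(alpha) = ln(2.6) = 0.955511
N_min = 4.639572 / 0.955511 = 4.86


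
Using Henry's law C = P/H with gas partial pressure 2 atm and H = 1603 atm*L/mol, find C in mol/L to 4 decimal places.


C = P / H
C = 2 / 1603
C = 0.0012 mol/L


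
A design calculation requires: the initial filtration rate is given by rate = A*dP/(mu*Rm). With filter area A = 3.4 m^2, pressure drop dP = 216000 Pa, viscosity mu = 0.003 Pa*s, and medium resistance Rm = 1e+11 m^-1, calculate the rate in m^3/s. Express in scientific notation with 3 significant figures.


rate = A * dP / (mu * Rm)
rate = 3.4 * 216000 / (0.003 * 1e+11)
rate = 734400.0 / 3.000e+08
rate = 2.45e-03 m^3/s


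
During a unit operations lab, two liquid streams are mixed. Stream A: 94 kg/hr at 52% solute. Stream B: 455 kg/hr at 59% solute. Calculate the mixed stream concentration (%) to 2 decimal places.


Mass balance on solute: F1*x1 + F2*x2 = F3*x3
F3 = F1 + F2 = 94 + 455 = 549 kg/hr
x3 = (F1*x1 + F2*x2)/F3
x3 = (94*0.52 + 455*0.59) / 549
x3 = 57.80%


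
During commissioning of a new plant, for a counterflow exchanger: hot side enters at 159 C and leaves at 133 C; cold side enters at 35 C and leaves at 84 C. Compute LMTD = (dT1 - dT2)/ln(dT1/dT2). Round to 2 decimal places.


dT1 = Th_in - Tc_out = 159 - 84 = 75
dT2 = Th_out - Tc_in = 133 - 35 = 98
LMTD = (dT1 - dT2) / ln(dT1/dT2)
LMTD = (75 - 98) / ln(75/98)
LMTD = 85.99 K


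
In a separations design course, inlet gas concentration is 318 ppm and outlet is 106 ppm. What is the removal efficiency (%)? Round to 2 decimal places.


Efficiency = (G_in - G_out) / G_in * 100%
Efficiency = (318 - 106) / 318 * 100
Efficiency = 212 / 318 * 100
Efficiency = 66.67%


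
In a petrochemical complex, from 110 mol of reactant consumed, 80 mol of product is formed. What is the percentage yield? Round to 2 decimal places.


Yield = (moles product / moles consumed) * 100%
Yield = (80 / 110) * 100
Yield = 0.7273 * 100
Yield = 72.73%


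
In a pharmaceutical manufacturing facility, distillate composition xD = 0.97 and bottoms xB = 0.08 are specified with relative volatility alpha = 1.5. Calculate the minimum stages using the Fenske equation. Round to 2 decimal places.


N_min = ln((xD*(1-xB))/(xB*(1-xD))) / ln(alpha)
Numerator inside ln: 0.8924 / 0.0024 = 371.833333
ln(371.833333) = 5.918446
ln(alpha) = ln(1.5) = 0.405465
N_min = 5.918446 / 0.405465 = 14.60


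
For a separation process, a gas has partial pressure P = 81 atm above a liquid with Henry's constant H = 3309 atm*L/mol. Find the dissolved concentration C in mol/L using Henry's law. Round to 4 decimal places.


C = P / H
C = 81 / 3309
C = 0.0245 mol/L


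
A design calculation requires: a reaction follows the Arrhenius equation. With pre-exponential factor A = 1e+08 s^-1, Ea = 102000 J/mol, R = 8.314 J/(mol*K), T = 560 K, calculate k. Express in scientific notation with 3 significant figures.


k = A * exp(-Ea/(R*T))
k = 1e+08 * exp(-102000 / (8.314 * 560))
k = 1e+08 * exp(-21.907969)
k = 3.06e-02


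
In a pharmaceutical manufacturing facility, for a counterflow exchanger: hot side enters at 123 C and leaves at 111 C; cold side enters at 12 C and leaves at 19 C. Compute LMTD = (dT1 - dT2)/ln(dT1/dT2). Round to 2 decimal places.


dT1 = Th_in - Tc_out = 123 - 19 = 104
dT2 = Th_out - Tc_in = 111 - 12 = 99
LMTD = (dT1 - dT2) / ln(dT1/dT2)
LMTD = (104 - 99) / ln(104/99)
LMTD = 101.48 K


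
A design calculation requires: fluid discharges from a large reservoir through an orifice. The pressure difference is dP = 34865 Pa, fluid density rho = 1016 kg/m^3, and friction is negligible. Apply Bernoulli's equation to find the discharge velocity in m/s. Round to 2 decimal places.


v = sqrt(2*dP/rho)
v = sqrt(2*34865/1016)
v = sqrt(68.63189)
v = 8.28 m/s


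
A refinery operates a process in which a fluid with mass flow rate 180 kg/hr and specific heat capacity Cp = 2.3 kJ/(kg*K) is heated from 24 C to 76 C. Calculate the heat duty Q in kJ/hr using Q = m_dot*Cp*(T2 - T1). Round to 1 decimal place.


Q = m_dot * Cp * (T2 - T1)
Q = 180 * 2.3 * (76 - 24)
Q = 180 * 2.3 * 52
Q = 21528.0 kJ/hr


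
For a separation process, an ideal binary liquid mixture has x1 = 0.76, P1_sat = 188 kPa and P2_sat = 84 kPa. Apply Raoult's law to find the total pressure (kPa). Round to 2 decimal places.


P = x1*P1_sat + x2*P2_sat
x2 = 1 - x1 = 1 - 0.76 = 0.24
P = 0.76*188 + 0.24*84
P = 142.88 + 20.16
P = 163.04 kPa


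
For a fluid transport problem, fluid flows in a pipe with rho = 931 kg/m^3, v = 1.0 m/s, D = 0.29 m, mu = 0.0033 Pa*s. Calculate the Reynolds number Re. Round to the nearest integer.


Re = rho * v * D / mu
Re = 931 * 1.0 * 0.29 / 0.0033
Re = 269.99 / 0.0033
Re = 81815


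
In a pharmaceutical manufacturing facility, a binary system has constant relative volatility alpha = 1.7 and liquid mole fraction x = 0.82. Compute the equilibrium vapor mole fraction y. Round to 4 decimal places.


y = alpha*x / (1 + (alpha-1)*x)
y = 1.7*0.82 / (1 + (1.7-1)*0.82)
y = 1.394 / (1 + 0.574)
y = 1.394 / 1.574
y = 0.8856


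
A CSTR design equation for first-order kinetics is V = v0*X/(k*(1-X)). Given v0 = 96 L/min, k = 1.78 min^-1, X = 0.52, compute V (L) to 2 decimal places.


V = v0 * X / (k * (1 - X))
V = 96 * 0.52 / (1.78 * (1 - 0.52))
V = 49.92 / (1.78 * 0.48)
V = 49.92 / 0.8544
V = 58.43 L


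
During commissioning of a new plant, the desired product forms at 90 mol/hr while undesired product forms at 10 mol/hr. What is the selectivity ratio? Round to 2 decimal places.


S = desired product rate / undesired product rate
S = 90 / 10
S = 9.00


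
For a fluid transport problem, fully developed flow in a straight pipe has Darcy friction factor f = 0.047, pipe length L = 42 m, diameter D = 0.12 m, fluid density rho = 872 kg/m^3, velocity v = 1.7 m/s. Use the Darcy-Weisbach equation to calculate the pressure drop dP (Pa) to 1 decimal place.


dP = f * (L/D) * (rho*v^2/2)
dP = 0.047 * (42/0.12) * (872*1.7^2/2)
L/D = 350.0
rho*v^2/2 = 872*2.89/2 = 1260.04
dP = 0.047 * 350.0 * 1260.04
dP = 20727.7 Pa


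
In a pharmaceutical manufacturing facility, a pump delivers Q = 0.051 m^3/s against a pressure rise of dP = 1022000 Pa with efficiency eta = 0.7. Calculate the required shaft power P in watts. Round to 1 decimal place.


P = Q * dP / eta
P = 0.051 * 1022000 / 0.7
P = 52122.0 / 0.7
P = 74460.0 W


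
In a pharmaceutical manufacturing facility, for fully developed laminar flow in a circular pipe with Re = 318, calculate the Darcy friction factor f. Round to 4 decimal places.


f = 64 / Re
f = 64 / 318
f = 0.2013


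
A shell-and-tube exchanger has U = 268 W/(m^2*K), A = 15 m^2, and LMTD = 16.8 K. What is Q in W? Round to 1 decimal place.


Q = U * A * LMTD
Q = 268 * 15 * 16.8
Q = 67536.0 W


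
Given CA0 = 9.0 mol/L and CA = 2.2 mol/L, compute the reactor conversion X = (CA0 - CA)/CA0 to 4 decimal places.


X = (CA0 - CA) / CA0
X = (9.0 - 2.2) / 9.0
X = 6.8 / 9.0
X = 0.7556


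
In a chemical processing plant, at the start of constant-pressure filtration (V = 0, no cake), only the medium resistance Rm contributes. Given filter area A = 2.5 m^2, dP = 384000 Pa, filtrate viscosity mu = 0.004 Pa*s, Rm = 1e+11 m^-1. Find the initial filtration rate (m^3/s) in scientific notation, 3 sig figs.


rate = A * dP / (mu * Rm)
rate = 2.5 * 384000 / (0.004 * 1e+11)
rate = 960000.0 / 4.000e+08
rate = 2.40e-03 m^3/s


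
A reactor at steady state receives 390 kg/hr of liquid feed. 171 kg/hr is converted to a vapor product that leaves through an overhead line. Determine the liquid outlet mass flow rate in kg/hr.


Steady-state mass balance on the main outlet: F_out = F_in - F_removed
F_out = 390 - 171
F_out = 219 kg/hr


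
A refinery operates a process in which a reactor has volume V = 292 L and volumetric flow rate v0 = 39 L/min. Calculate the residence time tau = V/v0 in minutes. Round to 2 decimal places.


tau = V / v0
tau = 292 / 39
tau = 7.49 min


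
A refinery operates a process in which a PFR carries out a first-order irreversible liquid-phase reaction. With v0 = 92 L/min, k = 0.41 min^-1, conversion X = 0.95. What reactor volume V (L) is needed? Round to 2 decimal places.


V = (v0/k) * ln(1/(1-X))
V = (92/0.41) * ln(1/(1-0.95))
V = 224.390244 * ln(20.0)
V = 224.390244 * 2.995732
V = 672.21 L


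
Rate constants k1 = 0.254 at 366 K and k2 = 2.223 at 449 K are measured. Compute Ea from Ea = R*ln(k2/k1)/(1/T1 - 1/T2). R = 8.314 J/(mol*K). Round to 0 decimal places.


Ea = R * ln(k2/k1) / (1/T1 - 1/T2)
ln(k2/k1) = ln(2.223/0.254) = 2.1692786
1/T1 - 1/T2 = 1/366 - 1/449 = 0.000505068945
Ea = 8.314 * 2.1692786 / 0.000505068945
Ea = 35709 J/mol


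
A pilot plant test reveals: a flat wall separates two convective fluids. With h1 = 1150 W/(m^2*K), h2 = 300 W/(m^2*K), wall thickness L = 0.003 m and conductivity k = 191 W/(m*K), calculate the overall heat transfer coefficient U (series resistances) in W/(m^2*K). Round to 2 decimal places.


1/U = 1/h1 + L/k + 1/h2
1/U = 1/1150 + 0.003/191 + 1/300
1/U = 0.0008695652 + 1.57068e-05 + 0.0033333333
1/U = 0.0042186053
U = 237.05 W/(m^2*K)


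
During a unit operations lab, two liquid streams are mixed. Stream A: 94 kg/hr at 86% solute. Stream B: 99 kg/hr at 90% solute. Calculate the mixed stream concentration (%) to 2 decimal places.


Mass balance on solute: F1*x1 + F2*x2 = F3*x3
F3 = F1 + F2 = 94 + 99 = 193 kg/hr
x3 = (F1*x1 + F2*x2)/F3
x3 = (94*0.86 + 99*0.9) / 193
x3 = 88.05%


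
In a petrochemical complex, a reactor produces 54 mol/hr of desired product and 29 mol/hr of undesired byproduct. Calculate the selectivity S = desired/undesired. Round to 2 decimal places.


S = desired product rate / undesired product rate
S = 54 / 29
S = 1.86


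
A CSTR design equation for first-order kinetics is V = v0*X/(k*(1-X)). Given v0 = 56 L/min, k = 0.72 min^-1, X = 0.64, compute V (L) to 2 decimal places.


V = v0 * X / (k * (1 - X))
V = 56 * 0.64 / (0.72 * (1 - 0.64))
V = 35.84 / (0.72 * 0.36)
V = 35.84 / 0.2592
V = 138.27 L


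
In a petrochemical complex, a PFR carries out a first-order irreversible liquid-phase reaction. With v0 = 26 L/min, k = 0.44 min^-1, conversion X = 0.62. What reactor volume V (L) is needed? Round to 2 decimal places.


V = (v0/k) * ln(1/(1-X))
V = (26/0.44) * ln(1/(1-0.62))
V = 59.090909 * ln(2.631579)
V = 59.090909 * 0.967584
V = 57.18 L


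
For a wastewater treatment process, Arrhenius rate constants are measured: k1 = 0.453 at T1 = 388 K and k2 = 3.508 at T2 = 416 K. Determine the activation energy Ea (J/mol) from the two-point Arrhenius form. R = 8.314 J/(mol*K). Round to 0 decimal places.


Ea = R * ln(k2/k1) / (1/T1 - 1/T2)
ln(k2/k1) = ln(3.508/0.453) = 2.0469092
1/T1 - 1/T2 = 1/388 - 1/416 = 0.000173473434
Ea = 8.314 * 2.0469092 / 0.000173473434
Ea = 98101 J/mol


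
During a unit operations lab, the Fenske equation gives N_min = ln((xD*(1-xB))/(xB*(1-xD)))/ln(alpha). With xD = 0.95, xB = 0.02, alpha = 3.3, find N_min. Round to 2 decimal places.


N_min = ln((xD*(1-xB))/(xB*(1-xD))) / ln(alpha)
Numerator inside ln: 0.931 / 0.001 = 931.0
ln(931.0) = 6.836259
ln(alpha) = ln(3.3) = 1.193922
N_min = 6.836259 / 1.193922 = 5.73


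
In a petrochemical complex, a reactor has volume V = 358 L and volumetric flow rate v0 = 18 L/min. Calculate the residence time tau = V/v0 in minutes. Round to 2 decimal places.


tau = V / v0
tau = 358 / 18
tau = 19.89 min


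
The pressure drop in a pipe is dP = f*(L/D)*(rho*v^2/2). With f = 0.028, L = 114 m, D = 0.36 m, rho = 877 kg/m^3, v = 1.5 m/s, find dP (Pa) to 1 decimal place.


dP = f * (L/D) * (rho*v^2/2)
dP = 0.028 * (114/0.36) * (877*1.5^2/2)
L/D = 316.66666667
rho*v^2/2 = 877*2.25/2 = 986.625
dP = 0.028 * 316.66666667 * 986.625
dP = 8748.1 Pa


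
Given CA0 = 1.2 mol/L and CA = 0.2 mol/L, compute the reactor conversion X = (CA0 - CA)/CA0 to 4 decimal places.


X = (CA0 - CA) / CA0
X = (1.2 - 0.2) / 1.2
X = 1.0 / 1.2
X = 0.8333


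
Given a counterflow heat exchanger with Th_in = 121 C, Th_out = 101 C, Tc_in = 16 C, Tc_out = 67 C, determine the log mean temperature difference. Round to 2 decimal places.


dT1 = Th_in - Tc_out = 121 - 67 = 54
dT2 = Th_out - Tc_in = 101 - 16 = 85
LMTD = (dT1 - dT2) / ln(dT1/dT2)
LMTD = (54 - 85) / ln(54/85)
LMTD = 68.33 K


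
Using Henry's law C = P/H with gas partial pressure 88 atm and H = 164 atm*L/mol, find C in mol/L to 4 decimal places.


C = P / H
C = 88 / 164
C = 0.5366 mol/L


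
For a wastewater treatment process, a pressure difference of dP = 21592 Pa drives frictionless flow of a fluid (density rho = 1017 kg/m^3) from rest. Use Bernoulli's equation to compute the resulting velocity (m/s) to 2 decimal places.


v = sqrt(2*dP/rho)
v = sqrt(2*21592/1017)
v = sqrt(42.462144)
v = 6.52 m/s


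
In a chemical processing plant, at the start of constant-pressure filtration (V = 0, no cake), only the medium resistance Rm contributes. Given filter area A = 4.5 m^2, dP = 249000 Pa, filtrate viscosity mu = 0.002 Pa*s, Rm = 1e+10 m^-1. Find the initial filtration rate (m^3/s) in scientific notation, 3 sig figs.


rate = A * dP / (mu * Rm)
rate = 4.5 * 249000 / (0.002 * 1e+10)
rate = 1120500.0 / 2.000e+07
rate = 5.60e-02 m^3/s


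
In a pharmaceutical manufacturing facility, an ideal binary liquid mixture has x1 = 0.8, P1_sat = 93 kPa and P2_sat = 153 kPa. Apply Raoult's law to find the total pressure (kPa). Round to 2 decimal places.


P = x1*P1_sat + x2*P2_sat
x2 = 1 - x1 = 1 - 0.8 = 0.2
P = 0.8*93 + 0.2*153
P = 74.4 + 30.6
P = 105.00 kPa


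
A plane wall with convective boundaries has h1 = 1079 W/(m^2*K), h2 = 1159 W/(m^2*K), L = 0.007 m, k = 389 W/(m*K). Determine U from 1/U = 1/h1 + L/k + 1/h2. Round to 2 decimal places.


1/U = 1/h1 + L/k + 1/h2
1/U = 1/1079 + 0.007/389 + 1/1159
1/U = 0.0009267841 + 1.79949e-05 + 0.0008628128
1/U = 0.0018075918
U = 553.22 W/(m^2*K)


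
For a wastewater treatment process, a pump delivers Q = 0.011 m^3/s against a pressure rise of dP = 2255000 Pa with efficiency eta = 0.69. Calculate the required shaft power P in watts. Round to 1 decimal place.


P = Q * dP / eta
P = 0.011 * 2255000 / 0.69
P = 24805.0 / 0.69
P = 35949.3 W
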